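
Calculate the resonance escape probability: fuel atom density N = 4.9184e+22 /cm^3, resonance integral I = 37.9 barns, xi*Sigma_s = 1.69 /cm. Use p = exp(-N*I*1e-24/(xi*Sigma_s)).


p = exp(-N * I * 1e-24 / (xi*Sigma_s))
p = exp(-4.9184e+22 * 37.9 * 1e-24 / 1.69)
p = 0.33187

0.33187


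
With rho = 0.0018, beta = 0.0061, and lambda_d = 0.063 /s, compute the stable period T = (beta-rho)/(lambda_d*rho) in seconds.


T = (beta - rho) / (lambda_d * rho)
T = (0.0061 - 0.0018) / (0.063 * 0.0018)
T = 37.919 s

37.919


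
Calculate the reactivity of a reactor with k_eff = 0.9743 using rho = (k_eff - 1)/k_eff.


rho = (k_eff - 1) / k_eff
rho = (0.9743 - 1) / 0.9743
rho = -0.026378

-0.026378


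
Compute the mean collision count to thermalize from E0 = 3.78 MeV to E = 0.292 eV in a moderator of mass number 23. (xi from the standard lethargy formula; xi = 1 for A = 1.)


xi = 1 + (A-1)^2/(2A)*ln((A-1)/(A+1)) = 0.08448899 (for A = 23)
n = ln(E0/E) / xi
n = ln(3.78e6 / 0.292) / 0.08448899
n = ln(1.294521e+07) / 0.08448899 = 193.83

193.83


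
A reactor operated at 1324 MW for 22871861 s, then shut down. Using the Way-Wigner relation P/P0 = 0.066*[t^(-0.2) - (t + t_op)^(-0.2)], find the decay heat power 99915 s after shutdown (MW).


P/P0 = 0.066 * [t^(-0.2) - (t + t_op)^(-0.2)]
P/P0 = 0.066 * [99915^(-0.2) - (99915 + 22871861)^(-0.2)]
P/P0 = 0.066 * [0.1000170 - 0.03371018] = 0.004376250
P = 1324 * 0.004376250 = 5.7942 MW

5.7942


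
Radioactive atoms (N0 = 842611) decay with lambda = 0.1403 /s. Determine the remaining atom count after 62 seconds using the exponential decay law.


N = N0 * exp(-lambda * t)
N = 842611 * exp(-0.1403 * 62)
N = 140.56

140.56


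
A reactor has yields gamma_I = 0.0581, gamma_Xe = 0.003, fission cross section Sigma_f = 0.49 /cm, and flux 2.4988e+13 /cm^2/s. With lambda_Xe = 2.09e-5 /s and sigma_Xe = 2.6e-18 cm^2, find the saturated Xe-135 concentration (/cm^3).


Xe_eq = (gamma_I + gamma_Xe) * Sigma_f * phi / (lambda_Xe + sigma_Xe * phi)
Numerator = (0.0581 + 0.003) * 0.49 * 2.4988e+13 = 7.481157e+11
Denominator = 2.09e-5 + 2.6e-18 * 2.4988e+13 = 8.586880e-05
Xe_eq = 7.481157e+11 / 8.586880e-05 = 8.7123e+15 /cm^3

8.7123e+15


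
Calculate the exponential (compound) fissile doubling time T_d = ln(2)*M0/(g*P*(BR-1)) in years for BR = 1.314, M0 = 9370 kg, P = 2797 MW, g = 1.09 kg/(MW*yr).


Breeding gain G = BR - 1 = 1.314 - 1 = 0.314
Fissile production rate = g * P * G = 1.09 * 2797 * 0.314 = 957.30122 kg/yr
T_d = ln(2) * M0 / (g * P * G)
T_d = ln(2) * 9370 / 957.30122 = 6.7845 yr

6.7845


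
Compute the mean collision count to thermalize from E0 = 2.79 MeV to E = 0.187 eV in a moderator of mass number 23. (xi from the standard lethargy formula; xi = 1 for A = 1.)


xi = 1 + (A-1)^2/(2A)*ln((A-1)/(A+1)) = 0.08448899 (for A = 23)
n = ln(E0/E) / xi
n = ln(2.79e6 / 0.187) / 0.08448899
n = ln(1.491979e+07) / 0.08448899 = 195.51

195.51


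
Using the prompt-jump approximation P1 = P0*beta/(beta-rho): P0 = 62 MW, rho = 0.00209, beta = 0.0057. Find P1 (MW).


P1/P0 = beta / (beta - rho)
P1/P0 = 0.0057 / (0.0057 - 0.00209) = 1.578947
P1 = 62 * 1.578947 = 97.895 MW

97.895


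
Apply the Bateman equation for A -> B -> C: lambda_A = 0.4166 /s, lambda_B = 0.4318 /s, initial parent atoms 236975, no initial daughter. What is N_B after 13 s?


N_B(t) = lambda_A * N_A0 / (lambda_B - lambda_A) * [exp(-lambda_A*t) - exp(-lambda_B*t)]
exp(-0.4166*13) = 0.004445780; exp(-0.4318*13) = 0.003648643
N_B = 0.4166 * 236975 / (0.4318 - 0.4166) * (0.004445780 - 0.003648643)
N_B = 5177.4

5177.4


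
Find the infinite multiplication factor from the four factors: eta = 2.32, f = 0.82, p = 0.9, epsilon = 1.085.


k_inf = eta * f * p * epsilon
k_inf = 2.32 * 0.82 * 0.9 * 1.085
k_inf = 1.8577

1.8577


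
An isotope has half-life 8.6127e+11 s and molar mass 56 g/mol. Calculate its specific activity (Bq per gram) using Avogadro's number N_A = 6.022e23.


lambda = ln(2) / t_half = ln(2) / 8.6127e+11 = 8.047966e-13 /s
SA = lambda * N_A / M
SA = 8.047966e-13 * 6.022e23 / 56
SA = 8.6544e+09 Bq/g

8.6544e+09


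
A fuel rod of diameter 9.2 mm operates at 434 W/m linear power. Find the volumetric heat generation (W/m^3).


r = D / 2 / 1000 = 9.2 / 2 / 1000 = 0.0046 m
q''' = q' / (pi * r^2)
q''' = 434 / (pi * 0.0046^2)
q''' = 6.5287e+06 W/m^3

6.5287e+06


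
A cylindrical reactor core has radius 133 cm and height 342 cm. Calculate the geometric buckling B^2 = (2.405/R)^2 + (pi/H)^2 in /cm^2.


B^2 = (2.405/R)^2 + (pi/H)^2
B^2 = (2.405/133)^2 + (pi/342)^2
B^2 = 4.1137e-04 /cm^2

4.1137e-04


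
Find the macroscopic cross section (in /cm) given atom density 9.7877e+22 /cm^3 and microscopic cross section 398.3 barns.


Sigma = N * sigma_barns * 1e-24
Sigma = 9.7877e+22 * 398.3 * 1e-24
Sigma = 38.984 /cm

38.984


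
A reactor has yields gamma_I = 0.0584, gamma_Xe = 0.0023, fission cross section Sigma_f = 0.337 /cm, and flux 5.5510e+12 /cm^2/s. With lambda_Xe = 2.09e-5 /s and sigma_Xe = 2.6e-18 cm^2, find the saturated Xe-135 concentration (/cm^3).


Xe_eq = (gamma_I + gamma_Xe) * Sigma_f * phi / (lambda_Xe + sigma_Xe * phi)
Numerator = (0.0584 + 0.0023) * 0.337 * 5.5510e+12 = 1.135507e+11
Denominator = 2.09e-5 + 2.6e-18 * 5.5510e+12 = 3.533260e-05
Xe_eq = 1.135507e+11 / 3.533260e-05 = 3.2138e+15 /cm^3

3.2138e+15


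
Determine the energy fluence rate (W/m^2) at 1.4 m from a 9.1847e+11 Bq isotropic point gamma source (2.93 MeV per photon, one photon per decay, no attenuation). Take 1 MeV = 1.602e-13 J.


psi = A * E * 1.602e-13 / (4*pi*r^2)
psi = 9.1847e+11 * 2.93 * 1.602e-13 / (4*pi*1.4^2)
psi = 0.017504 W/m^2

0.017504


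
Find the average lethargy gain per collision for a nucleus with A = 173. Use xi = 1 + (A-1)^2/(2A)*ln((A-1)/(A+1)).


xi = 1 + (A-1)^2/(2A) * ln((A-1)/(A+1))
xi = 1 + (173-1)^2/(2*173) * ln((173-1)/(173 +1))
xi = 0.011516

0.011516


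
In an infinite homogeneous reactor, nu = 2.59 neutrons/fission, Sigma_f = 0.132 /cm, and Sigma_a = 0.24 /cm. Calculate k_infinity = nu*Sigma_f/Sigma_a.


k_inf = nu * Sigma_f / Sigma_a
k_inf = 2.59 * 0.132 / 0.24
k_inf = 1.4245

1.4245


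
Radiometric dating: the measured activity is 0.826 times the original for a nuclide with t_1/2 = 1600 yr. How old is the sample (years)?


lambda = ln(2) / t_half = ln(2) / 1600 = 4.332170e-04 /yr
t = -ln(A/A0) / lambda
t = -ln(0.826) / 4.332170e-04
t = 441.26 yr

441.26


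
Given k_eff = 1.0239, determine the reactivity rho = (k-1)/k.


rho = (k_eff - 1) / k_eff
rho = (1.0239 - 1) / 1.0239
rho = 0.023342

0.023342


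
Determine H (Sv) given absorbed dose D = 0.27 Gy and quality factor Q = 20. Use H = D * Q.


H = D * Q
H = 0.27 * 20
H = 5.4000 Sv

5.4000


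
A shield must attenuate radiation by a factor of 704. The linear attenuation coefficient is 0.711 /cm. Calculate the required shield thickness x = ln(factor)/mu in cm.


x = ln(factor) / mu
x = ln(704) / 0.711
x = 9.2219 cm

9.2219


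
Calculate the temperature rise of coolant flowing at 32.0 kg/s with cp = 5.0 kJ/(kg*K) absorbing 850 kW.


dT = Q / (m_dot * cp)
dT = 850 / (32.0 * 5.0)
dT = 5.3125 C

5.3125


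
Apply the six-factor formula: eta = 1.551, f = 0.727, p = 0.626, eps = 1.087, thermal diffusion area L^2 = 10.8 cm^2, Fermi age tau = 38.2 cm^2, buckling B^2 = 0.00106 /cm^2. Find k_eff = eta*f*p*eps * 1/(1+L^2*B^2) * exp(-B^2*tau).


k_inf = eta*f*p*eps = 1.551*0.727*0.626*1.087 = 0.7672733
P_TNL = 1/(1 + L^2*B^2) = 1/(1 + 10.8*0.00106) = 0.9886816
P_FNL = exp(-B^2*tau) = exp(-0.00106*38.2) = 0.9603168
k_eff = k_inf * P_TNL * P_FNL = 0.7672733 * 0.9886816 * 0.9603168
k_eff = 0.72849

0.72849


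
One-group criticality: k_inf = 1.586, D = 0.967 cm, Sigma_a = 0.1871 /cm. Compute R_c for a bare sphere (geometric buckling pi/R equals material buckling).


L^2 = D / Sigma_a = 0.967 / 0.1871 = 5.168359 cm^2
B_m^2 = (k_inf - 1) / L^2 = (1.586 - 1) / 5.168359 = 0.1133822 /cm^2
For a bare sphere: B_g = pi/R, so R_c = pi / sqrt(B_m^2)
R_c = pi / sqrt(0.1133822) = 9.3299 cm

9.3299


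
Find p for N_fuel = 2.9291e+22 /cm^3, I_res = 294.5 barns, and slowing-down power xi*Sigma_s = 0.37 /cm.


p = exp(-N * I * 1e-24 / (xi*Sigma_s))
p = exp(-2.9291e+22 * 294.5 * 1e-24 / 0.37)
p = 7.4961e-11

7.4961e-11


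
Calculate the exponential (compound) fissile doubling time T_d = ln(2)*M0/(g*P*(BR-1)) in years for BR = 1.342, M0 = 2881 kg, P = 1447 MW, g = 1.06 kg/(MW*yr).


Breeding gain G = BR - 1 = 1.342 - 1 = 0.342
Fissile production rate = g * P * G = 1.06 * 1447 * 0.342 = 524.56644 kg/yr
T_d = ln(2) * M0 / (g * P * G)
T_d = ln(2) * 2881 / 524.56644 = 3.8069 yr

3.8069


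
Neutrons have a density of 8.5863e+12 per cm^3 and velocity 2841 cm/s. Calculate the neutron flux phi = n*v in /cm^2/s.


phi = n * v
phi = 8.5863e+12 * 2841
phi = 2.4394e+16 /cm^2/s

2.4394e+16


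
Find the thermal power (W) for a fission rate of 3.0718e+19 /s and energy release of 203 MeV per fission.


P = fission_rate * E_MeV * 1.602e-13
P = 3.0718e+19 * 203 * 1.602e-13
P = 9.9897e+08 W

9.9897e+08


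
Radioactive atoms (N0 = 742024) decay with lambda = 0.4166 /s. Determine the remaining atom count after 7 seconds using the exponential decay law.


N = N0 * exp(-lambda * t)
N = 742024 * exp(-0.4166 * 7)
N = 40172

40172


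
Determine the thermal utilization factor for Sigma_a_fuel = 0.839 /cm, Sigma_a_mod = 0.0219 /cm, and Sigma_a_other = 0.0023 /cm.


f = Sigma_a_fuel / (Sigma_a_fuel + Sigma_a_mod + Sigma_a_other)
f = 0.839 / (0.839 + 0.0219 + 0.0023)
f = 0.97196

0.97196


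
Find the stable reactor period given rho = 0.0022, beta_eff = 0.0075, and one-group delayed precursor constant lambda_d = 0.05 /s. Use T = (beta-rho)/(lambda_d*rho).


T = (beta - rho) / (lambda_d * rho)
T = (0.0075 - 0.0022) / (0.05 * 0.0022)
T = 48.182 s

48.182


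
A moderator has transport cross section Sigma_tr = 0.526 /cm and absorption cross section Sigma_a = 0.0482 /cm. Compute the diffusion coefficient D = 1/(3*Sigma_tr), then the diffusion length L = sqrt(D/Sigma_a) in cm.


D = 1 / (3 * Sigma_tr) = 1 / (3 * 0.526) = 0.6337136 cm
L = sqrt(D / Sigma_a)
L = sqrt(0.6337136 / 0.0482)
L = 3.6260 cm

3.6260


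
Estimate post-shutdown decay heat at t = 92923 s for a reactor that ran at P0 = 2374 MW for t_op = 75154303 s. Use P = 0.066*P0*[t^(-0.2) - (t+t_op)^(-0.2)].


P/P0 = 0.066 * [t^(-0.2) - (t + t_op)^(-0.2)]
P/P0 = 0.066 * [92923^(-0.2) - (92923 + 75154303)^(-0.2)]
P/P0 = 0.066 * [0.1014788 - 0.02658899] = 0.004942727
P = 2374 * 0.004942727 = 11.734 MW

11.734


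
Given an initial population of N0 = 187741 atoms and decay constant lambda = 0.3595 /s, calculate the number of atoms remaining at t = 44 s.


N = N0 * exp(-lambda * t)
N = 187741 * exp(-0.3595 * 44)
N = 0.025345

0.025345


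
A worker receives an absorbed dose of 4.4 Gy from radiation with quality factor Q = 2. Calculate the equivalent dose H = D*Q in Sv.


H = D * Q
H = 4.4 * 2
H = 8.8000 Sv

8.8000


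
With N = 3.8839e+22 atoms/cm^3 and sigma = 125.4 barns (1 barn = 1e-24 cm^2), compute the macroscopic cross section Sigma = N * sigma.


Sigma = N * sigma_barns * 1e-24
Sigma = 3.8839e+22 * 125.4 * 1e-24
Sigma = 4.8704 /cm

4.8704


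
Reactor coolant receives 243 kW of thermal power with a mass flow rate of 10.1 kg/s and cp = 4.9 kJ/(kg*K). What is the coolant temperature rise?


dT = Q / (m_dot * cp)
dT = 243 / (10.1 * 4.9)
dT = 4.9101 C

4.9101


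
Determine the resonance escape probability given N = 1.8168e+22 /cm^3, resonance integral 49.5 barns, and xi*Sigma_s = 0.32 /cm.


p = exp(-N * I * 1e-24 / (xi*Sigma_s))
p = exp(-1.8168e+22 * 49.5 * 1e-24 / 0.32)
p = 0.060183

0.060183


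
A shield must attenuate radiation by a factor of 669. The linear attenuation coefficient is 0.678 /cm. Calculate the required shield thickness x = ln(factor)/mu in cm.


x = ln(factor) / mu
x = ln(669) / 0.678
x = 9.5956 cm

9.5956


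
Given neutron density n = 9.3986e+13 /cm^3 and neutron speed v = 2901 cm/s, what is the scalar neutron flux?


phi = n * v
phi = 9.3986e+13 * 2901
phi = 2.7265e+17 /cm^2/s

2.7265e+17


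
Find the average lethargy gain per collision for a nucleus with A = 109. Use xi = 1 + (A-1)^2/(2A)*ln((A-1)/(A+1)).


xi = 1 + (A-1)^2/(2A) * ln((A-1)/(A+1))
xi = 1 + (109-1)^2/(2*109) * ln((109-1)/(109 +1))
xi = 0.018237

0.018237


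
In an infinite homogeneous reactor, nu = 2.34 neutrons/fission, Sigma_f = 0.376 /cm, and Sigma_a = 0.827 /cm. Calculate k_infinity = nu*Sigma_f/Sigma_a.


k_inf = nu * Sigma_f / Sigma_a
k_inf = 2.34 * 0.376 / 0.827
k_inf = 1.0639

1.0639


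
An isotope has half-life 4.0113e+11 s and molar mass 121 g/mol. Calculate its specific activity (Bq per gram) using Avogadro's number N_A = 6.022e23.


lambda = ln(2) / t_half = ln(2) / 4.0113e+11 = 1.727986e-12 /s
SA = lambda * N_A / M
SA = 1.727986e-12 * 6.022e23 / 121
SA = 8.5999e+09 Bq/g

8.5999e+09


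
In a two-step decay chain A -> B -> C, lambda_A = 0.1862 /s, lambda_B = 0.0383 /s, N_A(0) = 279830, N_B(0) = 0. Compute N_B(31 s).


N_B(t) = lambda_A * N_A0 / (lambda_B - lambda_A) * [exp(-lambda_A*t) - exp(-lambda_B*t)]
exp(-0.1862*31) = 0.003112902; exp(-0.0383*31) = 0.3050438
N_B = 0.1862 * 279830 / (0.0383 - 0.1862) * (0.003112902 - 0.3050438)
N_B = 106369

106369


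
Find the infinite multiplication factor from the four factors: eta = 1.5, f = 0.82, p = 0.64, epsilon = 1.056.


k_inf = eta * f * p * epsilon
k_inf = 1.5 * 0.82 * 0.64 * 1.056
k_inf = 0.83128

0.83128


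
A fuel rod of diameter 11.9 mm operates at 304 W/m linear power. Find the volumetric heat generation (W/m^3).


r = D / 2 / 1000 = 11.9 / 2 / 1000 = 0.00595 m
q''' = q' / (pi * r^2)
q''' = 304 / (pi * 0.00595^2)
q''' = 2.7333e+06 W/m^3

2.7333e+06


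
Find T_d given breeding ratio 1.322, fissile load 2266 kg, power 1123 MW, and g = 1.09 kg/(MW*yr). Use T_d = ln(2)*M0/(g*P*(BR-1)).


Breeding gain G = BR - 1 = 1.322 - 1 = 0.322
Fissile production rate = g * P * G = 1.09 * 1123 * 0.322 = 394.15054 kg/yr
T_d = ln(2) * M0 / (g * P * G)
T_d = ln(2) * 2266 / 394.15054 = 3.9850 yr

3.9850


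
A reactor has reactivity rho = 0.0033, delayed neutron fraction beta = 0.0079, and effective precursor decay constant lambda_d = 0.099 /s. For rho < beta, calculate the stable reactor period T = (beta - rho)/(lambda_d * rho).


T = (beta - rho) / (lambda_d * rho)
T = (0.0079 - 0.0033) / (0.099 * 0.0033)
T = 14.080 s

14.080


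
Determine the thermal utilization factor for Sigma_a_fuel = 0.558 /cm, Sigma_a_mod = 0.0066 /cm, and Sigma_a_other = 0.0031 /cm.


f = Sigma_a_fuel / (Sigma_a_fuel + Sigma_a_mod + Sigma_a_other)
f = 0.558 / (0.558 + 0.0066 + 0.0031)
f = 0.98291

0.98291


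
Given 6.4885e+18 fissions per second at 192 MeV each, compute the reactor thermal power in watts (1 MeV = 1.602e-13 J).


P = fission_rate * E_MeV * 1.602e-13
P = 6.4885e+18 * 192 * 1.602e-13
P = 1.9958e+08 W

1.9958e+08


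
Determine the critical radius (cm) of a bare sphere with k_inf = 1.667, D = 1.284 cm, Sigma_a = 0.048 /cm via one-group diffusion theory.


L^2 = D / Sigma_a = 1.284 / 0.048 = 26.75000 cm^2
B_m^2 = (k_inf - 1) / L^2 = (1.667 - 1) / 26.75000 = 0.02493458 /cm^2
For a bare sphere: B_g = pi/R, so R_c = pi / sqrt(B_m^2)
R_c = pi / sqrt(0.02493458) = 19.895 cm

19.895


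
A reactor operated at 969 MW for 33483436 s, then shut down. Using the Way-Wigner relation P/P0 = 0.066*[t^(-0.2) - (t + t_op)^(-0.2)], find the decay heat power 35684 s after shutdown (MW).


P/P0 = 0.066 * [t^(-0.2) - (t + t_op)^(-0.2)]
P/P0 = 0.066 * [35684^(-0.2) - (35684 + 33483436)^(-0.2)]
P/P0 = 0.066 * [0.1228868 - 0.03125658] = 0.006047595
P = 969 * 0.006047595 = 5.8601 MW

5.8601


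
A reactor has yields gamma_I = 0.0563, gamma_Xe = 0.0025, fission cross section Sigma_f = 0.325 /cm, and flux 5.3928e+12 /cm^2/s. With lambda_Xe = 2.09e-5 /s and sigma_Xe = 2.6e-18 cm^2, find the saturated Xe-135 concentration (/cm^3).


Xe_eq = (gamma_I + gamma_Xe) * Sigma_f * phi / (lambda_Xe + sigma_Xe * phi)
Numerator = (0.0563 + 0.0025) * 0.325 * 5.3928e+12 = 1.030564e+11
Denominator = 2.09e-5 + 2.6e-18 * 5.3928e+12 = 3.492128e-05
Xe_eq = 1.030564e+11 / 3.492128e-05 = 2.9511e+15 /cm^3

2.9511e+15


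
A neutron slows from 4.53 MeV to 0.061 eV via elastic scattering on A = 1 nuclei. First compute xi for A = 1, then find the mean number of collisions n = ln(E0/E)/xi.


xi = 1 + (A-1)^2/(2A)*ln((A-1)/(A+1)) = 1 (for A = 1)
n = ln(E0/E) / xi
n = ln(4.53e6 / 0.061) / 1
n = ln(7.426230e+07) / 1 = 18.123

18.123


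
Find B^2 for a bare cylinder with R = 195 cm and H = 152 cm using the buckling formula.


B^2 = (2.405/R)^2 + (pi/H)^2
B^2 = (2.405/195)^2 + (pi/152)^2
B^2 = 5.7929e-04 /cm^2

5.7929e-04


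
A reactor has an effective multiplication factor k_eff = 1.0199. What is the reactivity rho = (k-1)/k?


rho = (k_eff - 1) / k_eff
rho = (1.0199 - 1) / 1.0199
rho = 0.019512

0.019512


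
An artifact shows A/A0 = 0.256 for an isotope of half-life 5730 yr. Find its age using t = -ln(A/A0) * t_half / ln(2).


lambda = ln(2) / t_half = ln(2) / 5730 = 1.209681e-04 /yr
t = -ln(A/A0) / lambda
t = -ln(0.256) / 1.209681e-04
t = 11264 yr

11264


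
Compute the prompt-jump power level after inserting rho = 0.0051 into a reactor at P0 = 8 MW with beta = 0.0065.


P1/P0 = beta / (beta - rho)
P1/P0 = 0.0065 / (0.0065 - 0.0051) = 4.642857
P1 = 8 * 4.642857 = 37.143 MW

37.143


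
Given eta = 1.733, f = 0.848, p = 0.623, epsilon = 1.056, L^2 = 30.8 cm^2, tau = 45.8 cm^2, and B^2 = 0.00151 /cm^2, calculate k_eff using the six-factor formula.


k_inf = eta*f*p*eps = 1.733*0.848*0.623*1.056 = 0.9668217
P_TNL = 1/(1 + L^2*B^2) = 1/(1 + 30.8*0.00151) = 0.9555589
P_FNL = exp(-B^2*tau) = exp(-0.00151*45.8) = 0.9331792
k_eff = k_inf * P_TNL * P_FNL = 0.9668217 * 0.9555589 * 0.9331792
k_eff = 0.86212

0.86212


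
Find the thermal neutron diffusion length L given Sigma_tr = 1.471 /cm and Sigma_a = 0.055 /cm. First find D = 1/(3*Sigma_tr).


D = 1 / (3 * Sigma_tr) = 1 / (3 * 1.471) = 0.2266032 cm
L = sqrt(D / Sigma_a)
L = sqrt(0.2266032 / 0.055)
L = 2.0298 cm

2.0298


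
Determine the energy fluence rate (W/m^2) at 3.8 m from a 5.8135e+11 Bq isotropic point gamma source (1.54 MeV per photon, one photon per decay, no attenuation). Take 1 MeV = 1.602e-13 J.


psi = A * E * 1.602e-13 / (4*pi*r^2)
psi = 5.8135e+11 * 1.54 * 1.602e-13 / (4*pi*3.8^2)
psi = 7.9039e-04 W/m^2

7.9039e-04


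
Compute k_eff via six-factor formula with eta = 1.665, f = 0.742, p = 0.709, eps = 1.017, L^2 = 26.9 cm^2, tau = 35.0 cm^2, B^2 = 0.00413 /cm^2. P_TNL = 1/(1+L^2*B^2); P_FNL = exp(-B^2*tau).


k_inf = eta*f*p*eps = 1.665*0.742*0.709*1.017 = 0.8908105
P_TNL = 1/(1 + L^2*B^2) = 1/(1 + 26.9*0.00413) = 0.9000114
P_FNL = exp(-B^2*tau) = exp(-0.00413*35.0) = 0.8654116
k_eff = k_inf * P_TNL * P_FNL = 0.8908105 * 0.9000114 * 0.8654116
k_eff = 0.69383

0.69383


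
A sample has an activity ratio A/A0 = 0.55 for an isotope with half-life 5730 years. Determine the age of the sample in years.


lambda = ln(2) / t_half = ln(2) / 5730 = 1.209681e-04 /yr
t = -ln(A/A0) / lambda
t = -ln(0.55) / 1.209681e-04
t = 4942.1 yr

4942.1


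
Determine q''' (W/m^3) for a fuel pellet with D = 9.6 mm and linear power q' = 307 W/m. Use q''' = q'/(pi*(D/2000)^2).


r = D / 2 / 1000 = 9.6 / 2 / 1000 = 0.0048 m
q''' = q' / (pi * r^2)
q''' = 307 / (pi * 0.0048^2)
q''' = 4.2414e+06 W/m^3

4.2414e+06


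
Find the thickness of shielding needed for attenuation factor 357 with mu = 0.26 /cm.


x = ln(factor) / mu
x = ln(357) / 0.26
x = 22.607 cm

22.607


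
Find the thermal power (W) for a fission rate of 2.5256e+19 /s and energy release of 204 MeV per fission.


P = fission_rate * E_MeV * 1.602e-13
P = 2.5256e+19 * 204 * 1.602e-13
P = 8.2539e+08 W

8.2539e+08


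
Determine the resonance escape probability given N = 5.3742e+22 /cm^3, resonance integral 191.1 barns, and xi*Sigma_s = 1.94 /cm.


p = exp(-N * I * 1e-24 / (xi*Sigma_s))
p = exp(-5.3742e+22 * 191.1 * 1e-24 / 1.94)
p = 0.0050223

0.0050223


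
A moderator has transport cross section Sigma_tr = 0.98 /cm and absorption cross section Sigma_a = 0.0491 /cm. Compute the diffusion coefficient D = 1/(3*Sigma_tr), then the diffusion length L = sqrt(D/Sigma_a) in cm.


D = 1 / (3 * Sigma_tr) = 1 / (3 * 0.98) = 0.3401361 cm
L = sqrt(D / Sigma_a)
L = sqrt(0.3401361 / 0.0491)
L = 2.6320 cm

2.6320


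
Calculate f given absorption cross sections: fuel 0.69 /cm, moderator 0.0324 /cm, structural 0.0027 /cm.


f = Sigma_a_fuel / (Sigma_a_fuel + Sigma_a_mod + Sigma_a_other)
f = 0.69 / (0.69 + 0.0324 + 0.0027)
f = 0.95159

0.95159


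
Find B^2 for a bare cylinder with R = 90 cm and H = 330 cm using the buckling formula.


B^2 = (2.405/R)^2 + (pi/H)^2
B^2 = (2.405/90)^2 + (pi/330)^2
B^2 = 8.0471e-04 /cm^2

8.0471e-04


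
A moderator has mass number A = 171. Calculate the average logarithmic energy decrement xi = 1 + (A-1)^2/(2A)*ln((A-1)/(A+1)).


xi = 1 + (A-1)^2/(2A) * ln((A-1)/(A+1))
xi = 1 + (171-1)^2/(2*171) * ln((171-1)/(171 +1))
xi = 0.011650

0.011650


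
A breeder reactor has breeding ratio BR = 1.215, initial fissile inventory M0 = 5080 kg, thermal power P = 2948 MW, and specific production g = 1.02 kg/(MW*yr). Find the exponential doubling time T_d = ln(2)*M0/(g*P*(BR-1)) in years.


Breeding gain G = BR - 1 = 1.215 - 1 = 0.215
Fissile production rate = g * P * G = 1.02 * 2948 * 0.215 = 646.4964 kg/yr
T_d = ln(2) * M0 / (g * P * G)
T_d = ln(2) * 5080 / 646.4964 = 5.4466 yr

5.4466


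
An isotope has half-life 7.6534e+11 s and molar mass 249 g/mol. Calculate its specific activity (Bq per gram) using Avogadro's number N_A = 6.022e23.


lambda = ln(2) / t_half = ln(2) / 7.6534e+11 = 9.056722e-13 /s
SA = lambda * N_A / M
SA = 9.056722e-13 * 6.022e23 / 249
SA = 2.1903e+09 Bq/g

2.1903e+09


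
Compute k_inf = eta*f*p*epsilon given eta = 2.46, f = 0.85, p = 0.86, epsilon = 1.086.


k_inf = eta * f * p * epsilon
k_inf = 2.46 * 0.85 * 0.86 * 1.086
k_inf = 1.9529

1.9529


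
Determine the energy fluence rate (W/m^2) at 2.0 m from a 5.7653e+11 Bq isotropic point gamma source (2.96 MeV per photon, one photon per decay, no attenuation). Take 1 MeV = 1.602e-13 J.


psi = A * E * 1.602e-13 / (4*pi*r^2)
psi = 5.7653e+11 * 2.96 * 1.602e-13 / (4*pi*2.0^2)
psi = 0.0054388 W/m^2

0.0054388


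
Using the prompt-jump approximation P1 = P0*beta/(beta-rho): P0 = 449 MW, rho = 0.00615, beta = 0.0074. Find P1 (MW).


P1/P0 = beta / (beta - rho)
P1/P0 = 0.0074 / (0.0074 - 0.00615) = 5.920000
P1 = 449 * 5.920000 = 2658.1 MW

2658.1


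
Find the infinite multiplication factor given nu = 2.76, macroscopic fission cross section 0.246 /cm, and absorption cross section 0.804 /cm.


k_inf = nu * Sigma_f / Sigma_a
k_inf = 2.76 * 0.246 / 0.804
k_inf = 0.84448

0.84448


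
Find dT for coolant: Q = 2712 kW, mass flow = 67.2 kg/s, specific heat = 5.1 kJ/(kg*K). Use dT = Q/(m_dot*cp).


dT = Q / (m_dot * cp)
dT = 2712 / (67.2 * 5.1)
dT = 7.9132 C

7.9132


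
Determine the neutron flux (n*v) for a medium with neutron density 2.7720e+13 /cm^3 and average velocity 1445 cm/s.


phi = n * v
phi = 2.7720e+13 * 1445
phi = 4.0055e+16 /cm^2/s

4.0055e+16


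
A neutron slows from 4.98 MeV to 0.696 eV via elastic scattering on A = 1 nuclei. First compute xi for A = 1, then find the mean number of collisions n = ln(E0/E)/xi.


xi = 1 + (A-1)^2/(2A)*ln((A-1)/(A+1)) = 1 (for A = 1)
n = ln(E0/E) / xi
n = ln(4.98e6 / 0.696) / 1
n = ln(7.155172e+06) / 1 = 15.783

15.783


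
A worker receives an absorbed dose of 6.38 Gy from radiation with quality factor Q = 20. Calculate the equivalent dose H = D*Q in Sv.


H = D * Q
H = 6.38 * 20
H = 127.60 Sv

127.60


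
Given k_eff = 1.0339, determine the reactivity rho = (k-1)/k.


rho = (k_eff - 1) / k_eff
rho = (1.0339 - 1) / 1.0339
rho = 0.032788

0.032788


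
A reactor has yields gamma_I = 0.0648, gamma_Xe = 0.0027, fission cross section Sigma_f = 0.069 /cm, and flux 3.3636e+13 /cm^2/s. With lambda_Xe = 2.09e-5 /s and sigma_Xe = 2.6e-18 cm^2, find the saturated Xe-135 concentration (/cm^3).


Xe_eq = (gamma_I + gamma_Xe) * Sigma_f * phi / (lambda_Xe + sigma_Xe * phi)
Numerator = (0.0648 + 0.0027) * 0.069 * 3.3636e+13 = 1.566597e+11
Denominator = 2.09e-5 + 2.6e-18 * 3.3636e+13 = 1.083536e-04
Xe_eq = 1.566597e+11 / 1.083536e-04 = 1.4458e+15 /cm^3

1.4458e+15


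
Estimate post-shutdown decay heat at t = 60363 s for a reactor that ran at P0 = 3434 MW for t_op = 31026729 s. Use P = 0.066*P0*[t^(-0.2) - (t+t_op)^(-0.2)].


P/P0 = 0.066 * [t^(-0.2) - (t + t_op)^(-0.2)]
P/P0 = 0.066 * [60363^(-0.2) - (60363 + 31026729)^(-0.2)]
P/P0 = 0.066 * [0.1106231 - 0.03173102] = 0.005206877
P = 3434 * 0.005206877 = 17.880 MW

17.880


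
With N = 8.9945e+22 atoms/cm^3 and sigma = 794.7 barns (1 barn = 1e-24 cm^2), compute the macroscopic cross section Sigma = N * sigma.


Sigma = N * sigma_barns * 1e-24
Sigma = 8.9945e+22 * 794.7 * 1e-24
Sigma = 71.479 /cm

71.479


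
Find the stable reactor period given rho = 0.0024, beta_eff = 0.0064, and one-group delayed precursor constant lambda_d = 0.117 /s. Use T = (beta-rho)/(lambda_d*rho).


T = (beta - rho) / (lambda_d * rho)
T = (0.0064 - 0.0024) / (0.117 * 0.0024)
T = 14.245 s

14.245


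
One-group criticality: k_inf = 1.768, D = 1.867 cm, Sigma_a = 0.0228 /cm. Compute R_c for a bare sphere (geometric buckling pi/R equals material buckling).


L^2 = D / Sigma_a = 1.867 / 0.0228 = 81.88596 cm^2
B_m^2 = (k_inf - 1) / L^2 = (1.768 - 1) / 81.88596 = 0.009378897 /cm^2
For a bare sphere: B_g = pi/R, so R_c = pi / sqrt(B_m^2)
R_c = pi / sqrt(0.009378897) = 32.439 cm

32.439


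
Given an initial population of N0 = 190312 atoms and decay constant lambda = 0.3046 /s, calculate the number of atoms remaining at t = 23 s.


N = N0 * exp(-lambda * t)
N = 190312 * exp(-0.3046 * 23)
N = 172.54

172.54


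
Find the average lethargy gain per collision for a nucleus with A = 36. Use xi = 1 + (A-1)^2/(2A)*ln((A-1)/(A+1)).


xi = 1 + (A-1)^2/(2A) * ln((A-1)/(A+1))
xi = 1 + (36-1)^2/(2*36) * ln((36-1)/(36 +1))
xi = 0.054541

0.054541


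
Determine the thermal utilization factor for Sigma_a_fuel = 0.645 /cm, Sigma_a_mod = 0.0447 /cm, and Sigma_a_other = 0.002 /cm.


f = Sigma_a_fuel / (Sigma_a_fuel + Sigma_a_mod + Sigma_a_other)
f = 0.645 / (0.645 + 0.0447 + 0.002)
f = 0.93249

0.93249


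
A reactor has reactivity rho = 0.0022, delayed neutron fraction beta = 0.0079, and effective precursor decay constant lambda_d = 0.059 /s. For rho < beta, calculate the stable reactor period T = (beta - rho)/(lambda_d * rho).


T = (beta - rho) / (lambda_d * rho)
T = (0.0079 - 0.0022) / (0.059 * 0.0022)
T = 43.914 s

43.914


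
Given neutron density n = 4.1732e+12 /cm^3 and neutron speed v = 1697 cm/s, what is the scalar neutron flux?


phi = n * v
phi = 4.1732e+12 * 1697
phi = 7.0819e+15 /cm^2/s

7.0819e+15


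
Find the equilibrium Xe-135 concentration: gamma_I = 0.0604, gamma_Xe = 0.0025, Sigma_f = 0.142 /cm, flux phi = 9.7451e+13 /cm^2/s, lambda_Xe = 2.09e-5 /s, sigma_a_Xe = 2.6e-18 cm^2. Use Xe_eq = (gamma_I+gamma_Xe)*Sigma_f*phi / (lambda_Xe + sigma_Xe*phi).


Xe_eq = (gamma_I + gamma_Xe) * Sigma_f * phi / (lambda_Xe + sigma_Xe * phi)
Numerator = (0.0604 + 0.0025) * 0.142 * 9.7451e+13 = 8.704128e+11
Denominator = 2.09e-5 + 2.6e-18 * 9.7451e+13 = 2.742726e-04
Xe_eq = 8.704128e+11 / 2.742726e-04 = 3.1735e+15 /cm^3

3.1735e+15


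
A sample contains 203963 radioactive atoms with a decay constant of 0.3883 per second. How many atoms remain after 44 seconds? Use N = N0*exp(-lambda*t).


N = N0 * exp(-lambda * t)
N = 203963 * exp(-0.3883 * 44)
N = 0.0077543

0.0077543


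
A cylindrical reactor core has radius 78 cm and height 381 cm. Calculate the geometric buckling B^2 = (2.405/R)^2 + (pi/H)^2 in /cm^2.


B^2 = (2.405/R)^2 + (pi/H)^2
B^2 = (2.405/78)^2 + (pi/381)^2
B^2 = 0.0010187 /cm^2

0.0010187


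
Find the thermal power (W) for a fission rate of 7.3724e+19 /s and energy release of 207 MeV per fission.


P = fission_rate * E_MeV * 1.602e-13
P = 7.3724e+19 * 207 * 1.602e-13
P = 2.4448e+09 W

2.4448e+09


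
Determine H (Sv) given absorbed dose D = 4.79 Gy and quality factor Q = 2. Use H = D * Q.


H = D * Q
H = 4.79 * 2
H = 9.5800 Sv

9.5800


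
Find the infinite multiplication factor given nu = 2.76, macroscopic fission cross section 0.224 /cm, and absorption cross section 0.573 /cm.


k_inf = nu * Sigma_f / Sigma_a
k_inf = 2.76 * 0.224 / 0.573
k_inf = 1.0790

1.0790


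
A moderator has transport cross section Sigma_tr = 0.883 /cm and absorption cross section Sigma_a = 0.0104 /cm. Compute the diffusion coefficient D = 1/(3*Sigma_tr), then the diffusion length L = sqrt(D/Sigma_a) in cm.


D = 1 / (3 * Sigma_tr) = 1 / (3 * 0.883) = 0.3775009 cm
L = sqrt(D / Sigma_a)
L = sqrt(0.3775009 / 0.0104)
L = 6.0248 cm

6.0248


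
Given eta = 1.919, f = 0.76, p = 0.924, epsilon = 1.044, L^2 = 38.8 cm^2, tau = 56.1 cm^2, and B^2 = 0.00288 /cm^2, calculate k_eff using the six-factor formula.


k_inf = eta*f*p*eps = 1.919*0.76*0.924*1.044 = 1.406893
P_TNL = 1/(1 + L^2*B^2) = 1/(1 + 38.8*0.00288) = 0.8994877
P_FNL = exp(-B^2*tau) = exp(-0.00288*56.1) = 0.8508087
k_eff = k_inf * P_TNL * P_FNL = 1.406893 * 0.8994877 * 0.8508087
k_eff = 1.0767

1.0767


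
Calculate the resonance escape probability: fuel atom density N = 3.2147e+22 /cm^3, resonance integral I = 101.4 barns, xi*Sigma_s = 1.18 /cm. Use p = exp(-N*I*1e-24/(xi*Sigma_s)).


p = exp(-N * I * 1e-24 / (xi*Sigma_s))
p = exp(-3.2147e+22 * 101.4 * 1e-24 / 1.18)
p = 0.063136

0.063136


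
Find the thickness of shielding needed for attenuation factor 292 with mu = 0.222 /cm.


x = ln(factor) / mu
x = ln(292) / 0.222
x = 25.571 cm

25.571


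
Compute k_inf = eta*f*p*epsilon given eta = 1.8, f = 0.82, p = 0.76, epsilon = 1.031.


k_inf = eta * f * p * epsilon
k_inf = 1.8 * 0.82 * 0.76 * 1.031
k_inf = 1.1565

1.1565


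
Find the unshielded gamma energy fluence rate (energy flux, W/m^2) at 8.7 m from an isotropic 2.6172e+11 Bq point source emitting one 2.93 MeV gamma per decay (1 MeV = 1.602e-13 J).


psi = A * E * 1.602e-13 / (4*pi*r^2)
psi = 2.6172e+11 * 2.93 * 1.602e-13 / (4*pi*8.7^2)
psi = 1.2916e-04 W/m^2

1.2916e-04


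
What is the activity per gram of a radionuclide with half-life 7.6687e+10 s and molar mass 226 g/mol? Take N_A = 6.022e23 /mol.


lambda = ln(2) / t_half = ln(2) / 7.6687e+10 = 9.038653e-12 /s
SA = lambda * N_A / M
SA = 9.038653e-12 * 6.022e23 / 226
SA = 2.4084e+10 Bq/g

2.4084e+10


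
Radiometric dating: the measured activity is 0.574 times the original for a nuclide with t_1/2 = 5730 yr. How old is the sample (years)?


lambda = ln(2) / t_half = ln(2) / 5730 = 1.209681e-04 /yr
t = -ln(A/A0) / lambda
t = -ln(0.574) / 1.209681e-04
t = 4589.0 yr

4589.0


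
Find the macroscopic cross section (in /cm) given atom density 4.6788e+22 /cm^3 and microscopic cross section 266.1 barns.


Sigma = N * sigma_barns * 1e-24
Sigma = 4.6788e+22 * 266.1 * 1e-24
Sigma = 12.450 /cm

12.450


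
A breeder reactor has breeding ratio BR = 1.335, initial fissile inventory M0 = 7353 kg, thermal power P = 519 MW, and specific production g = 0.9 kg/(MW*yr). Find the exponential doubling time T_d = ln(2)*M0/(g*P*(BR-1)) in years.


Breeding gain G = BR - 1 = 1.335 - 1 = 0.335
Fissile production rate = g * P * G = 0.9 * 519 * 0.335 = 156.4785 kg/yr
T_d = ln(2) * M0 / (g * P * G)
T_d = ln(2) * 7353 / 156.4785 = 32.571 yr

32.571


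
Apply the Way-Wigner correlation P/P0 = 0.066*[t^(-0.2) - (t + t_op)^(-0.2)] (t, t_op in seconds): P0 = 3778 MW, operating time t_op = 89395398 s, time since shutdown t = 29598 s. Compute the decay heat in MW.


P/P0 = 0.066 * [t^(-0.2) - (t + t_op)^(-0.2)]
P/P0 = 0.066 * [29598^(-0.2) - (29598 + 89395398)^(-0.2)]
P/P0 = 0.066 * [0.1275697 - 0.02568669] = 0.006724279
P = 3778 * 0.006724279 = 25.404 MW

25.404


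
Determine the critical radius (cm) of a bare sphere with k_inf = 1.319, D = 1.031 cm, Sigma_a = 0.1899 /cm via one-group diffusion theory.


L^2 = D / Sigma_a = 1.031 / 0.1899 = 5.429173 cm^2
B_m^2 = (k_inf - 1) / L^2 = (1.319 - 1) / 5.429173 = 0.05875665 /cm^2
For a bare sphere: B_g = pi/R, so R_c = pi / sqrt(B_m^2)
R_c = pi / sqrt(0.05875665) = 12.960 cm

12.960


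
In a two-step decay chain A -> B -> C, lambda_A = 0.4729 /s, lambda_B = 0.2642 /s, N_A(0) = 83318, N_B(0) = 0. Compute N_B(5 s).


N_B(t) = lambda_A * N_A0 / (lambda_B - lambda_A) * [exp(-lambda_A*t) - exp(-lambda_B*t)]
exp(-0.4729*5) = 0.09399629; exp(-0.2642*5) = 0.2668683
N_B = 0.4729 * 83318 / (0.2642 - 0.4729) * (0.09399629 - 0.2668683)
N_B = 32637

32637


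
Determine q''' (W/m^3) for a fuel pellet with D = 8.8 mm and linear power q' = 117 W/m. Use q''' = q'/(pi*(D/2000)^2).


r = D / 2 / 1000 = 8.8 / 2 / 1000 = 0.0044 m
q''' = q' / (pi * r^2)
q''' = 117 / (pi * 0.0044^2)
q''' = 1.9237e+06 W/m^3

1.9237e+06


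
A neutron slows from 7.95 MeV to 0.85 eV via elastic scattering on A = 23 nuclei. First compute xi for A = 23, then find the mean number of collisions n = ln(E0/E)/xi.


xi = 1 + (A-1)^2/(2A)*ln((A-1)/(A+1)) = 0.08448899 (for A = 23)
n = ln(E0/E) / xi
n = ln(7.95e6 / 0.85) / 0.08448899
n = ln(9.352941e+06) / 0.08448899 = 189.98

189.98


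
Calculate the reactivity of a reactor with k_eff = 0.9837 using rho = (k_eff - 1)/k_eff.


rho = (k_eff - 1) / k_eff
rho = (0.9837 - 1) / 0.9837
rho = -0.016570

-0.016570


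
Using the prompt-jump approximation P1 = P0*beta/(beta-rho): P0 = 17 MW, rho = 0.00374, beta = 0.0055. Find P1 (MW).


P1/P0 = beta / (beta - rho)
P1/P0 = 0.0055 / (0.0055 - 0.00374) = 3.125000
P1 = 17 * 3.125000 = 53.125 MW

53.125


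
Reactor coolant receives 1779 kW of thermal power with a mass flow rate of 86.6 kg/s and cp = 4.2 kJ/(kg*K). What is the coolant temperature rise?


dT = Q / (m_dot * cp)
dT = 1779 / (86.6 * 4.2)
dT = 4.8911 C

4.8911


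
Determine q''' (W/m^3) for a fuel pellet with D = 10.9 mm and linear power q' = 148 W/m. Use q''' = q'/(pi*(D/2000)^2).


r = D / 2 / 1000 = 10.9 / 2 / 1000 = 0.00545 m
q''' = q' / (pi * r^2)
q''' = 148 / (pi * 0.00545^2)
q''' = 1.5861e+06 W/m^3

1.5861e+06


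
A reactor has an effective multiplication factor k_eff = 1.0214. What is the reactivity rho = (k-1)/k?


rho = (k_eff - 1) / k_eff
rho = (1.0214 - 1) / 1.0214
rho = 0.020952

0.020952


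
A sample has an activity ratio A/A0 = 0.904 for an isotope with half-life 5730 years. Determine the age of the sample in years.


lambda = ln(2) / t_half = ln(2) / 5730 = 1.209681e-04 /yr
t = -ln(A/A0) / lambda
t = -ln(0.904) / 1.209681e-04
t = 834.32 yr

834.32


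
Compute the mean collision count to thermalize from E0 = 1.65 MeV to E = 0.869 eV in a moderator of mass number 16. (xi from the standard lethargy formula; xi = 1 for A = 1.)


xi = 1 + (A-1)^2/(2A)*ln((A-1)/(A+1)) = 0.1199467 (for A = 16)
n = ln(E0/E) / xi
n = ln(1.65e6 / 0.869) / 0.1199467
n = ln(1.898734e+06) / 0.1199467 = 120.53

120.53


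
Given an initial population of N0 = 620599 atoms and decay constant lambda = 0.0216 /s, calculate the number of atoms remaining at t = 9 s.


N = N0 * exp(-lambda * t)
N = 620599 * exp(-0.0216 * 9)
N = 510957

510957


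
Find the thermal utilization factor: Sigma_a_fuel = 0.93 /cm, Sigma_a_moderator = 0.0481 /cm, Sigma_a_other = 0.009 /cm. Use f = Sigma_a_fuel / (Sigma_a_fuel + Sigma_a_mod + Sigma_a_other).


f = Sigma_a_fuel / (Sigma_a_fuel + Sigma_a_mod + Sigma_a_other)
f = 0.93 / (0.93 + 0.0481 + 0.009)
f = 0.94215

0.94215


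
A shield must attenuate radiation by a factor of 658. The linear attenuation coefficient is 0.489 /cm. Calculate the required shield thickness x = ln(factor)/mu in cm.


x = ln(factor) / mu
x = ln(658) / 0.489
x = 13.270 cm

13.270


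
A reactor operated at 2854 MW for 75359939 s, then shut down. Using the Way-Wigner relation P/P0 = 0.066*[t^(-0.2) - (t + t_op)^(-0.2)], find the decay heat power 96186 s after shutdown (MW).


P/P0 = 0.066 * [t^(-0.2) - (t + t_op)^(-0.2)]
P/P0 = 0.066 * [96186^(-0.2) - (96186 + 75359939)^(-0.2)]
P/P0 = 0.066 * [0.1007808 - 0.02657426] = 0.004897632
P = 2854 * 0.004897632 = 13.978 MW

13.978


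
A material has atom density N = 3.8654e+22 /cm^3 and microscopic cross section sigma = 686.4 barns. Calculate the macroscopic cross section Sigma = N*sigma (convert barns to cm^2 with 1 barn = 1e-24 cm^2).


Sigma = N * sigma_barns * 1e-24
Sigma = 3.8654e+22 * 686.4 * 1e-24
Sigma = 26.532 /cm

26.532


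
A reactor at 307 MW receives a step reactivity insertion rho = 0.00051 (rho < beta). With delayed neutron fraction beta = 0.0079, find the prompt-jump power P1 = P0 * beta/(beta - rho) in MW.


P1/P0 = beta / (beta - rho)
P1/P0 = 0.0079 / (0.0079 - 0.00051) = 1.069012
P1 = 307 * 1.069012 = 328.19 MW

328.19


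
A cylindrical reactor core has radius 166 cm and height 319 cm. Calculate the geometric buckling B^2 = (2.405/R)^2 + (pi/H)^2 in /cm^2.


B^2 = (2.405/R)^2 + (pi/H)^2
B^2 = (2.405/166)^2 + (pi/319)^2
B^2 = 3.0689e-04 /cm^2

3.0689e-04


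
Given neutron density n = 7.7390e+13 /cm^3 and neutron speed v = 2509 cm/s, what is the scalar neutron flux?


phi = n * v
phi = 7.7390e+13 * 2509
phi = 1.9417e+17 /cm^2/s

1.9417e+17


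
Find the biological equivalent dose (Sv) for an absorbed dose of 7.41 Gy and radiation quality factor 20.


H = D * Q
H = 7.41 * 20
H = 148.20 Sv

148.20


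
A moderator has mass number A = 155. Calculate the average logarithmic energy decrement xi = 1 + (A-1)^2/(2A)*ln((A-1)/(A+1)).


xi = 1 + (A-1)^2/(2A) * ln((A-1)/(A+1))
xi = 1 + (155-1)^2/(2*155) * ln((155-1)/(155 +1))
xi = 0.012848

0.012848


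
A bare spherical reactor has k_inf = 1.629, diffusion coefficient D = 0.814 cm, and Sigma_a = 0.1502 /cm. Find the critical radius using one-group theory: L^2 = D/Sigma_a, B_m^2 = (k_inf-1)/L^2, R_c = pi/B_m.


L^2 = D / Sigma_a = 0.814 / 0.1502 = 5.419441 cm^2
B_m^2 = (k_inf - 1) / L^2 = (1.629 - 1) / 5.419441 = 0.1160636 /cm^2
For a bare sphere: B_g = pi/R, so R_c = pi / sqrt(B_m^2)
R_c = pi / sqrt(0.1160636) = 9.2215 cm

9.2215


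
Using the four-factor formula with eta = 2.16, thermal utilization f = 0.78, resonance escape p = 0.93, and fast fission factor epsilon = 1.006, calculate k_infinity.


k_inf = eta * f * p * epsilon
k_inf = 2.16 * 0.78 * 0.93 * 1.006
k_inf = 1.5763

1.5763


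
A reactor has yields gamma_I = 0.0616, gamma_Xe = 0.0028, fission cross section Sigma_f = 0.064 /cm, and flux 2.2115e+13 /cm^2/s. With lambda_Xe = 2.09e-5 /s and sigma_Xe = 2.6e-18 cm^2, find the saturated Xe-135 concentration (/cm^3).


Xe_eq = (gamma_I + gamma_Xe) * Sigma_f * phi / (lambda_Xe + sigma_Xe * phi)
Numerator = (0.0616 + 0.0028) * 0.064 * 2.2115e+13 = 9.114918e+10
Denominator = 2.09e-5 + 2.6e-18 * 2.2115e+13 = 7.839900e-05
Xe_eq = 9.114918e+10 / 7.839900e-05 = 1.1626e+15 /cm^3

1.1626e+15


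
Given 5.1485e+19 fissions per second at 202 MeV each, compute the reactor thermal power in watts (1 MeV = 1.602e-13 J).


P = fission_rate * E_MeV * 1.602e-13
P = 5.1485e+19 * 202 * 1.602e-13
P = 1.6661e+09 W

1.6661e+09


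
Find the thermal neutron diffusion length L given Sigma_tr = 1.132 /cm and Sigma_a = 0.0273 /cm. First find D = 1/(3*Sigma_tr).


D = 1 / (3 * Sigma_tr) = 1 / (3 * 1.132) = 0.2944641 cm
L = sqrt(D / Sigma_a)
L = sqrt(0.2944641 / 0.0273)
L = 3.2842 cm

3.2842


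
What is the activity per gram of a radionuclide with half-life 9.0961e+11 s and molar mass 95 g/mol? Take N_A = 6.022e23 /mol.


lambda = ln(2) / t_half = ln(2) / 9.0961e+11 = 7.620268e-13 /s
SA = lambda * N_A / M
SA = 7.620268e-13 * 6.022e23 / 95
SA = 4.8304e+09 Bq/g

4.8304e+09
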